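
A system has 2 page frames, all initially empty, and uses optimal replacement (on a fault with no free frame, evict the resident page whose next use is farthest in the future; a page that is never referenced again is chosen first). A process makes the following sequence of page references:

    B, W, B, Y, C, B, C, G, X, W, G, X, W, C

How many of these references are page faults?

9

B -> miss, frames [B]
W -> miss, frames [B, W]
B -> hit
Y -> miss, evict W, frames [B, Y]
C -> miss, evict Y, frames [B, C]
B -> hit
C -> hit
G -> miss, evict B, frames [C, G]
X -> miss, evict C, frames [G, X]
W -> miss, evict X, frames [G, W]
G -> hit
X -> miss, evict G, frames [W, X]
W -> hit
C -> miss, evict X, frames [W, C]
Page faults: 9.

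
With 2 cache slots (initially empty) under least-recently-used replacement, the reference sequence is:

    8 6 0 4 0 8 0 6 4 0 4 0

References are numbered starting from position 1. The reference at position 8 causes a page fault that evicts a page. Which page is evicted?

pos 1: 8 → fault, frames (8)
pos 2: 6 → fault, frames (8 6)
pos 3: 0 → fault, evict 8, frames (6 0)
pos 4: 4 → fault, evict 6, frames (0 4)
pos 5: 0 → hit
pos 6: 8 → fault, evict 4, frames (0 8)
pos 7: 0 → hit
pos 8: 6 → fault, evict 8, frames (0 6)
At position 8, page 8 is evicted.

8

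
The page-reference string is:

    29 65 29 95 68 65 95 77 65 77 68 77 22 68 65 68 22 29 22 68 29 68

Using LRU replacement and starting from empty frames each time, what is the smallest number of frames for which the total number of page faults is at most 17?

f=1: 22 faults
f=2: 16 faults
f=3: 10 faults
f=4: 7 faults
f=5: 7 faults
f=6: 6 faults
Smallest f with faults ≤ 17 is 2.

2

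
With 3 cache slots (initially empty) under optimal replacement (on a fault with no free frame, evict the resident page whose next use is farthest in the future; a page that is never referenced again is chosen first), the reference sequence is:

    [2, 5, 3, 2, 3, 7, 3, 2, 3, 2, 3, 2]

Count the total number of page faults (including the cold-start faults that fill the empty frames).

2 → miss, frames (2)
5 → miss, frames (2 5)
3 → miss, frames (2 5 3)
2 → hit
3 → hit
7 → miss, evict 5, frames (2 3 7)
3 → hit
2 → hit
3 → hit
2 → hit
3 → hit
2 → hit
Page faults: 4.

4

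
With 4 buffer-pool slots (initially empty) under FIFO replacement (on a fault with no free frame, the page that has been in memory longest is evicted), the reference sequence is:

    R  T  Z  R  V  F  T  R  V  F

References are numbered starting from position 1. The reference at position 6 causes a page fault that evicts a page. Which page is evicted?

pos 1: R → fault, frames [R]
pos 2: T → fault, frames [R, T]
pos 3: Z → fault, frames [R, T, Z]
pos 4: R → hit
pos 5: V → fault, frames [R, T, Z, V]
pos 6: F → fault, evict R, frames [T, Z, V, F]
At position 6, page R is evicted.

R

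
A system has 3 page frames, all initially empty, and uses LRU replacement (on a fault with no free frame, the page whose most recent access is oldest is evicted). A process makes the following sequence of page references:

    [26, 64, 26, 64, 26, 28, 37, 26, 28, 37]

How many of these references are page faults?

26: miss, frames {26}
64: miss, frames {26,64}
26: hit
64: hit
26: hit
28: miss, frames {64,26,28}
37: miss, evict 64, frames {26,28,37}
26: hit
28: hit
37: hit
Page faults: 4.

4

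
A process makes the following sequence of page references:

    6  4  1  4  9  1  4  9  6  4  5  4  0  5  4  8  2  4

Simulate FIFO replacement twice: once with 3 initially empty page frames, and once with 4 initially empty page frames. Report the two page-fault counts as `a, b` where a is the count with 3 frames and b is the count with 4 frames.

3 frames: F F F . F . . . F F F . F . . F F F → 11 faults.
4 frames: F F F . F . . . . . F . F . F F F . → 9 faults.
9 < 11: adding a frame reduced faults, as is typical.

11, 9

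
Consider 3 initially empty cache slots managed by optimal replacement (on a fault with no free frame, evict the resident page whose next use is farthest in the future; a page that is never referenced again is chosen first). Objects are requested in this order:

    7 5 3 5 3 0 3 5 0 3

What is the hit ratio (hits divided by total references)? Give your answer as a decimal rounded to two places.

7 -> miss, frames {7}
5 -> miss, frames {7,5}
3 -> miss, frames {7,5,3}
5 -> hit
3 -> hit
0 -> miss, evict 7, frames {5,3,0}
3 -> hit
5 -> hit
0 -> hit
3 -> hit
Hits: 6 of 10 references → 6/10 = 0.6000.

0.60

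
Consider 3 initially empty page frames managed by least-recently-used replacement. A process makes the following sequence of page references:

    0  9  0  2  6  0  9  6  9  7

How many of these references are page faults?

6

0: fault, frames [0]
9: fault, frames [0, 9]
0: hit
2: fault, frames [9, 0, 2]
6: fault, evict 9, frames [0, 2, 6]
0: hit
9: fault, evict 2, frames [6, 0, 9]
6: hit
9: hit
7: fault, evict 0, frames [6, 9, 7]
Page faults: 6.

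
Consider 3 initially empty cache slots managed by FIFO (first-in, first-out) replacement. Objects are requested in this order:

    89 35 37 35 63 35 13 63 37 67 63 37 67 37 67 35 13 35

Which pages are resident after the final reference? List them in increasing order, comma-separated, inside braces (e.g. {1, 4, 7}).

89: miss, frames [89]
35: miss, frames [89, 35]
37: miss, frames [89, 35, 37]
35: hit
63: miss, evict 89, frames [35, 37, 63]
35: hit
13: miss, evict 35, frames [37, 63, 13]
63: hit
37: hit
67: miss, evict 37, frames [63, 13, 67]
63: hit
37: miss, evict 63, frames [13, 67, 37]
67: hit
37: hit
67: hit
35: miss, evict 13, frames [67, 37, 35]
13: miss, evict 67, frames [37, 35, 13]
35: hit

{13, 35, 37}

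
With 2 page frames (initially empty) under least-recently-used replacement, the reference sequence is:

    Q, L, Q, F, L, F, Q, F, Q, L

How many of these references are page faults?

Q -> miss, frames [Q]
L -> miss, frames [Q, L]
Q -> hit
F -> miss, evict L, frames [Q, F]
L -> miss, evict Q, frames [F, L]
F -> hit
Q -> miss, evict L, frames [F, Q]
F -> hit
Q -> hit
L -> miss, evict F, frames [Q, L]
Page faults: 6.

6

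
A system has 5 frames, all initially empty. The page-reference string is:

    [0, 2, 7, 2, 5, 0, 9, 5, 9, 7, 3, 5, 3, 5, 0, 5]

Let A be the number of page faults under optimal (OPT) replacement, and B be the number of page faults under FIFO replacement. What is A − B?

-1

Under OPT: F F F . F . F . . . F . . . . . → 6 faults.
Under FIFO: F F F . F . F . . . F . . . F . → 7 faults.
A − B = 6 − 7 = -1.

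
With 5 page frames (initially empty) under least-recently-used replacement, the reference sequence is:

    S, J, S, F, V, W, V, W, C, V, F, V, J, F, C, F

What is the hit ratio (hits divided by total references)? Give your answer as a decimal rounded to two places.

S → fault, frames [S]
J → fault, frames [S, J]
S → hit
F → fault, frames [J, S, F]
V → fault, frames [J, S, F, V]
W → fault, frames [J, S, F, V, W]
V → hit
W → hit
C → fault, evict J, frames [S, F, V, W, C]
V → hit
F → hit
V → hit
J → fault, evict S, frames [W, C, F, V, J]
F → hit
C → hit
F → hit
Hits: 9 of 16 references → 9/16 = 0.5625.

0.56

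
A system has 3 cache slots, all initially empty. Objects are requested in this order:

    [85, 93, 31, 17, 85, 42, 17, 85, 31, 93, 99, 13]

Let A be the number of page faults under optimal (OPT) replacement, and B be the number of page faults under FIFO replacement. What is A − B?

-1

Under OPT: F F F F . F . . F F F F → 9 faults.
Under FIFO: F F F F F F . . F F F F → 10 faults.
A − B = 9 − 10 = -1.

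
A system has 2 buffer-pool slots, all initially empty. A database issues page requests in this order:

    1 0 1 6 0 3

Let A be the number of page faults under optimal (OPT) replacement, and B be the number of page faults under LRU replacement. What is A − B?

-1

Under OPT: F F . F . F → 4 faults.
Under LRU: F F . F F F → 5 faults.
A − B = 4 − 5 = -1.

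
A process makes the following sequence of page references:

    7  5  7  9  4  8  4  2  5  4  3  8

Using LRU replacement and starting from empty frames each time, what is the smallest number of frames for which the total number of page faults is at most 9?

3

f=1: 12 faults
f=2: 10 faults
f=3: 9 faults
f=4: 9 faults
f=5: 8 faults
f=6: 7 faults
f=7: 7 faults
Smallest f with faults ≤ 9 is 3.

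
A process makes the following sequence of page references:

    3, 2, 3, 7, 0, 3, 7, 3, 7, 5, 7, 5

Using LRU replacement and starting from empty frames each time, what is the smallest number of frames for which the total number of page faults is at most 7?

f=1: 12 faults
f=2: 7 faults
f=3: 5 faults
f=4: 5 faults
f=5: 5 faults
Smallest f with faults ≤ 7 is 2.

2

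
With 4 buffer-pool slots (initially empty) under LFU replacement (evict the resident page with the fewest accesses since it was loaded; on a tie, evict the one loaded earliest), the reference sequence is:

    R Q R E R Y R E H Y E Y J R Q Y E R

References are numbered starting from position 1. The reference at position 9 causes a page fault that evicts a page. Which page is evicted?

Q

pos 1: R → miss, frames {R}
pos 2: Q → miss, frames {R,Q}
pos 3: R → hit
pos 4: E → miss, frames {R,Q,E}
pos 5: R → hit
pos 6: Y → miss, frames {R,Q,E,Y}
pos 7: R → hit
pos 8: E → hit
pos 9: H → miss, evict Q, frames {R,E,Y,H}
At position 9, page Q is evicted.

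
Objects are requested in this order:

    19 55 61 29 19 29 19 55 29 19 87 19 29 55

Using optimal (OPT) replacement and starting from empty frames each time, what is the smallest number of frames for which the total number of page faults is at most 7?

3

f=1: 14 faults
f=2: 9 faults
f=3: 6 faults
f=4: 5 faults
f=5: 5 faults
Smallest f with faults ≤ 7 is 3.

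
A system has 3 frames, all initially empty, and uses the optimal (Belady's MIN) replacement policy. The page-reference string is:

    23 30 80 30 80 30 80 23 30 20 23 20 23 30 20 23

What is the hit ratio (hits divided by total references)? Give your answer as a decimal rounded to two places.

0.75

23: miss, frames (23)
30: miss, frames (23 30)
80: miss, frames (23 30 80)
30: hit
80: hit
30: hit
80: hit
23: hit
30: hit
20: miss, evict 80, frames (23 30 20)
23: hit
20: hit
23: hit
30: hit
20: hit
23: hit
Hits: 12 of 16 references → 12/16 = 0.7500.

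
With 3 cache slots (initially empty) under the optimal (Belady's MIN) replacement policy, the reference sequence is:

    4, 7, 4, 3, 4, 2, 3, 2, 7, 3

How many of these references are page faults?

4

4 → fault, frames (4)
7 → fault, frames (4 7)
4 → hit
3 → fault, frames (4 7 3)
4 → hit
2 → fault, evict 4, frames (7 3 2)
3 → hit
2 → hit
7 → hit
3 → hit
Page faults: 4.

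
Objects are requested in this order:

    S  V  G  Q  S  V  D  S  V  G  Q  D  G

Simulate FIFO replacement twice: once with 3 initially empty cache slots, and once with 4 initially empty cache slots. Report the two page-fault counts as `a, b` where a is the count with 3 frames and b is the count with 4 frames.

3 frames: F F F F F F F . . F F . . → 9 faults.
4 frames: F F F F . . F F F F F F . → 10 faults.
10 > 9: adding a frame increased faults — Belady's anomaly.

9, 10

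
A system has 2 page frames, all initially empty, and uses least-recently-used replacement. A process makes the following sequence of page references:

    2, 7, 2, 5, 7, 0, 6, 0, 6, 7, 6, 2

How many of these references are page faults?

2: miss, frames {2}
7: miss, frames {2,7}
2: hit
5: miss, evict 7, frames {2,5}
7: miss, evict 2, frames {5,7}
0: miss, evict 5, frames {7,0}
6: miss, evict 7, frames {0,6}
0: hit
6: hit
7: miss, evict 0, frames {6,7}
6: hit
2: miss, evict 7, frames {6,2}
Page faults: 8.

8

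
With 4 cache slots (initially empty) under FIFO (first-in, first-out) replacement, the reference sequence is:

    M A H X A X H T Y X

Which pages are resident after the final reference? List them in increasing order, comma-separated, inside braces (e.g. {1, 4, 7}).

{H, T, X, Y}

M: miss, frames {M}
A: miss, frames {M,A}
H: miss, frames {M,A,H}
X: miss, frames {M,A,H,X}
A: hit
X: hit
H: hit
T: miss, evict M, frames {A,H,X,T}
Y: miss, evict A, frames {H,X,T,Y}
X: hit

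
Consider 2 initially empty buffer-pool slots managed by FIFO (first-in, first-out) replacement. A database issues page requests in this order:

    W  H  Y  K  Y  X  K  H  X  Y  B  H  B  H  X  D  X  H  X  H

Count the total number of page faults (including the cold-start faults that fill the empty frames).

13

W: fault, frames {W}
H: fault, frames {W,H}
Y: fault, evict W, frames {H,Y}
K: fault, evict H, frames {Y,K}
Y: hit
X: fault, evict Y, frames {K,X}
K: hit
H: fault, evict K, frames {X,H}
X: hit
Y: fault, evict X, frames {H,Y}
B: fault, evict H, frames {Y,B}
H: fault, evict Y, frames {B,H}
B: hit
H: hit
X: fault, evict B, frames {H,X}
D: fault, evict H, frames {X,D}
X: hit
H: fault, evict X, frames {D,H}
X: fault, evict D, frames {H,X}
H: hit
Page faults: 13.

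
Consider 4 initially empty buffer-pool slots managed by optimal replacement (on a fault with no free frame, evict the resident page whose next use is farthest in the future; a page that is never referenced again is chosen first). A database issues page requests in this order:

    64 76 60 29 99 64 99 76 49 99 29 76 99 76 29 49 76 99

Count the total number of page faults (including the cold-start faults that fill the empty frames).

6

64 → fault, frames {64}
76 → fault, frames {64,76}
60 → fault, frames {64,76,60}
29 → fault, frames {64,76,60,29}
99 → fault, evict 60, frames {64,76,29,99}
64 → hit
99 → hit
76 → hit
49 → fault, evict 64, frames {76,29,99,49}
99 → hit
29 → hit
76 → hit
99 → hit
76 → hit
29 → hit
49 → hit
76 → hit
99 → hit
Page faults: 6.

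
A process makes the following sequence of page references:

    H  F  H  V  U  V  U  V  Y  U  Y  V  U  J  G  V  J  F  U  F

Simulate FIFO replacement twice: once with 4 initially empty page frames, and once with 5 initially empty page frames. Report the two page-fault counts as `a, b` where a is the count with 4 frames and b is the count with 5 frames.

10, 8

4 frames: F F . F F . . . F . . . . F F F . F F . → 10 faults.
5 frames: F F . F F . . . F . . . . F F . . F . . → 8 faults.
8 < 10: adding a frame reduced faults, as is typical.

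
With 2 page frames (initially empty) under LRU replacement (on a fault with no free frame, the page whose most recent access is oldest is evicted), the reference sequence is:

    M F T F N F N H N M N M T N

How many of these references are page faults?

8

M: miss, frames {M}
F: miss, frames {M,F}
T: miss, evict M, frames {F,T}
F: hit
N: miss, evict T, frames {F,N}
F: hit
N: hit
H: miss, evict F, frames {N,H}
N: hit
M: miss, evict H, frames {N,M}
N: hit
M: hit
T: miss, evict N, frames {M,T}
N: miss, evict M, frames {T,N}
Page faults: 8.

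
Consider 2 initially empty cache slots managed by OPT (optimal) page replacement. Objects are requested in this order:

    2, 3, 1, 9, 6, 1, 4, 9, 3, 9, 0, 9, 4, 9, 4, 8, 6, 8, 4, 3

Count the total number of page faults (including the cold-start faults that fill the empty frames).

14

2 → miss, frames (2)
3 → miss, frames (2 3)
1 → miss, evict 2, frames (3 1)
9 → miss, evict 3, frames (1 9)
6 → miss, evict 9, frames (1 6)
1 → hit
4 → miss, evict 1, frames (6 4)
9 → miss, evict 6, frames (4 9)
3 → miss, evict 4, frames (9 3)
9 → hit
0 → miss, evict 3, frames (9 0)
9 → hit
4 → miss, evict 0, frames (9 4)
9 → hit
4 → hit
8 → miss, evict 9, frames (4 8)
6 → miss, evict 4, frames (8 6)
8 → hit
4 → miss, evict 6, frames (8 4)
3 → miss, evict 4, frames (8 3)
Page faults: 14.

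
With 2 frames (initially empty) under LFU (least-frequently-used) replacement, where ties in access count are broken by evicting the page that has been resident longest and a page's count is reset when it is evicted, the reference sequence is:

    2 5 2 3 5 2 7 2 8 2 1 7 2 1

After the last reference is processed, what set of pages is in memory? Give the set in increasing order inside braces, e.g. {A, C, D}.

2: fault, frames {2}
5: fault, frames {2,5}
2: hit
3: fault, evict 5, frames {2,3}
5: fault, evict 3, frames {2,5}
2: hit
7: fault, evict 5, frames {2,7}
2: hit
8: fault, evict 7, frames {2,8}
2: hit
1: fault, evict 8, frames {2,1}
7: fault, evict 1, frames {2,7}
2: hit
1: fault, evict 7, frames {2,1}

{1, 2}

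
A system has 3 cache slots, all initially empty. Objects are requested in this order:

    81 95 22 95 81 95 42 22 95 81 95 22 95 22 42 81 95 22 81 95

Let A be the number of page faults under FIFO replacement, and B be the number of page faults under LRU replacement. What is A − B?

Under FIFO: F F F . . . F . . F F F . . F F F F . . → 11 faults.
Under LRU: F F F . . . F F . F . . . . F F F F . . → 10 faults.
A − B = 11 − 10 = 1.

1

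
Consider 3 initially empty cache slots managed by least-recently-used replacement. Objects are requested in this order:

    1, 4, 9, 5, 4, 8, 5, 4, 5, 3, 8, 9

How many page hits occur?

4

1 → fault, frames [1]
4 → fault, frames [1, 4]
9 → fault, frames [1, 4, 9]
5 → fault, evict 1, frames [4, 9, 5]
4 → hit
8 → fault, evict 9, frames [5, 4, 8]
5 → hit
4 → hit
5 → hit
3 → fault, evict 8, frames [4, 5, 3]
8 → fault, evict 4, frames [5, 3, 8]
9 → fault, evict 5, frames [3, 8, 9]
Hits: 4.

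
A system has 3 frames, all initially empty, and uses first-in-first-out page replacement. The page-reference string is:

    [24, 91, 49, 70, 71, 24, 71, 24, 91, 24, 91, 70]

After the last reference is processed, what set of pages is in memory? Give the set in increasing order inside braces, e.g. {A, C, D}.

24 -> miss, frames {24}
91 -> miss, frames {24,91}
49 -> miss, frames {24,91,49}
70 -> miss, evict 24, frames {91,49,70}
71 -> miss, evict 91, frames {49,70,71}
24 -> miss, evict 49, frames {70,71,24}
71 -> hit
24 -> hit
91 -> miss, evict 70, frames {71,24,91}
24 -> hit
91 -> hit
70 -> miss, evict 71, frames {24,91,70}

{24, 70, 91}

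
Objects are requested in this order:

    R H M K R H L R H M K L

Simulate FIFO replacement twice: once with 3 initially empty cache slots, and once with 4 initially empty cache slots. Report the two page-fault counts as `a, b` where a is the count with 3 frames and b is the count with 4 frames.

9, 10

3 frames: F F F F F F F . . F F . → 9 faults.
4 frames: F F F F . . F F F F F F → 10 faults.
10 > 9: adding a frame increased faults — Belady's anomaly.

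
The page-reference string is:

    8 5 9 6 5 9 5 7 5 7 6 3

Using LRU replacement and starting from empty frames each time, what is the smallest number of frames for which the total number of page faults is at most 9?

2

f=1: 12 faults
f=2: 9 faults
f=3: 7 faults
f=4: 6 faults
f=5: 6 faults
f=6: 6 faults
Smallest f with faults ≤ 9 is 2.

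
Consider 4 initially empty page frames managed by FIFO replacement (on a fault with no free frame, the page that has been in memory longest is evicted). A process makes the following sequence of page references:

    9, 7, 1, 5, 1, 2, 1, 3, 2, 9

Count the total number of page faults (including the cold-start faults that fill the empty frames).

9 → miss, frames {9}
7 → miss, frames {9,7}
1 → miss, frames {9,7,1}
5 → miss, frames {9,7,1,5}
1 → hit
2 → miss, evict 9, frames {7,1,5,2}
1 → hit
3 → miss, evict 7, frames {1,5,2,3}
2 → hit
9 → miss, evict 1, frames {5,2,3,9}
Page faults: 7.

7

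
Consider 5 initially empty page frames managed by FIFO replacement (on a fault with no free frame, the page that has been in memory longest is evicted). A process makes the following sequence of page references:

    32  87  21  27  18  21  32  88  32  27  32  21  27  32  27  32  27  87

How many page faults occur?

8

32 -> miss, frames {32}
87 -> miss, frames {32,87}
21 -> miss, frames {32,87,21}
27 -> miss, frames {32,87,21,27}
18 -> miss, frames {32,87,21,27,18}
21 -> hit
32 -> hit
88 -> miss, evict 32, frames {87,21,27,18,88}
32 -> miss, evict 87, frames {21,27,18,88,32}
27 -> hit
32 -> hit
21 -> hit
27 -> hit
32 -> hit
27 -> hit
32 -> hit
27 -> hit
87 -> miss, evict 21, frames {27,18,88,32,87}
Page faults: 8.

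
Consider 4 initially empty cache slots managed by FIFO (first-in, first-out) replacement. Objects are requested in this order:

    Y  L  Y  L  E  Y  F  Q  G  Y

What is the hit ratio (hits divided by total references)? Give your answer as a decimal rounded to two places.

Y -> fault, frames [Y]
L -> fault, frames [Y, L]
Y -> hit
L -> hit
E -> fault, frames [Y, L, E]
Y -> hit
F -> fault, frames [Y, L, E, F]
Q -> fault, evict Y, frames [L, E, F, Q]
G -> fault, evict L, frames [E, F, Q, G]
Y -> fault, evict E, frames [F, Q, G, Y]
Hits: 3 of 10 references → 3/10 = 0.3000.

0.30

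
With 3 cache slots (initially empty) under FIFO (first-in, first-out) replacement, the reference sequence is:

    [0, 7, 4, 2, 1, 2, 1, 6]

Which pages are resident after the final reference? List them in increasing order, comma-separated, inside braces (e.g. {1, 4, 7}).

0: fault, frames [0]
7: fault, frames [0, 7]
4: fault, frames [0, 7, 4]
2: fault, evict 0, frames [7, 4, 2]
1: fault, evict 7, frames [4, 2, 1]
2: hit
1: hit
6: fault, evict 4, frames [2, 1, 6]

{1, 2, 6}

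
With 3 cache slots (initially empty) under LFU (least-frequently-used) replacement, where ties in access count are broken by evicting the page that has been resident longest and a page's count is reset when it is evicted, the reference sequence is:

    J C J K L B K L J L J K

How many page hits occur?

5

J → miss, frames [J]
C → miss, frames [J, C]
J → hit
K → miss, frames [J, C, K]
L → miss, evict C, frames [J, K, L]
B → miss, evict K, frames [J, L, B]
K → miss, evict L, frames [J, B, K]
L → miss, evict B, frames [J, K, L]
J → hit
L → hit
J → hit
K → hit
Hits: 5.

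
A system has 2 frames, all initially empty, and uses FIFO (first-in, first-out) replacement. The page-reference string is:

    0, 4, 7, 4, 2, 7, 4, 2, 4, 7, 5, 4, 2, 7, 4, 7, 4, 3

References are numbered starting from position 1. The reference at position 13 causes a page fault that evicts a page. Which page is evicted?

5

pos 1: 0: fault, frames (0)
pos 2: 4: fault, frames (0 4)
pos 3: 7: fault, evict 0, frames (4 7)
pos 4: 4: hit
pos 5: 2: fault, evict 4, frames (7 2)
pos 6: 7: hit
pos 7: 4: fault, evict 7, frames (2 4)
pos 8: 2: hit
pos 9: 4: hit
pos 10: 7: fault, evict 2, frames (4 7)
pos 11: 5: fault, evict 4, frames (7 5)
pos 12: 4: fault, evict 7, frames (5 4)
pos 13: 2: fault, evict 5, frames (4 2)
At position 13, page 5 is evicted.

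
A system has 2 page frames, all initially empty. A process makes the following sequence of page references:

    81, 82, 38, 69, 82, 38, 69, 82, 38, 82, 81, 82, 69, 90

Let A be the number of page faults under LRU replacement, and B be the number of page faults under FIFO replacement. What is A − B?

-1

Under LRU: F F F F F F F F F . F . F F → 12 faults.
Under FIFO: F F F F F F F F F . F F F F → 13 faults.
A − B = 12 − 13 = -1.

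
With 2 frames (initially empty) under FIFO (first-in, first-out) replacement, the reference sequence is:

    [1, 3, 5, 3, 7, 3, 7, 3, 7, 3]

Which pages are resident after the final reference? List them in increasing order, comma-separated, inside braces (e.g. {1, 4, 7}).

{3, 7}

1 -> fault, frames [1]
3 -> fault, frames [1, 3]
5 -> fault, evict 1, frames [3, 5]
3 -> hit
7 -> fault, evict 3, frames [5, 7]
3 -> fault, evict 5, frames [7, 3]
7 -> hit
3 -> hit
7 -> hit
3 -> hit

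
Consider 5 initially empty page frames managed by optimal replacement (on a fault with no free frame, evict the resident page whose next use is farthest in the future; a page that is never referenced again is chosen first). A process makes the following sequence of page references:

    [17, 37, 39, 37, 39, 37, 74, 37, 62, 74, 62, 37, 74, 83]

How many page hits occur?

17: fault, frames [17]
37: fault, frames [17, 37]
39: fault, frames [17, 37, 39]
37: hit
39: hit
37: hit
74: fault, frames [17, 37, 39, 74]
37: hit
62: fault, frames [17, 37, 39, 74, 62]
74: hit
62: hit
37: hit
74: hit
83: fault, evict 62, frames [17, 37, 39, 74, 83]
Hits: 8.

8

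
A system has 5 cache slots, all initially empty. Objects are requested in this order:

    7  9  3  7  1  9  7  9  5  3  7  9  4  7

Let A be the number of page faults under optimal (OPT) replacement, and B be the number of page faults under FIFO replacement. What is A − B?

-1

Under OPT: F F F . F . . . F . . . F . → 6 faults.
Under FIFO: F F F . F . . . F . . . F F → 7 faults.
A − B = 6 − 7 = -1.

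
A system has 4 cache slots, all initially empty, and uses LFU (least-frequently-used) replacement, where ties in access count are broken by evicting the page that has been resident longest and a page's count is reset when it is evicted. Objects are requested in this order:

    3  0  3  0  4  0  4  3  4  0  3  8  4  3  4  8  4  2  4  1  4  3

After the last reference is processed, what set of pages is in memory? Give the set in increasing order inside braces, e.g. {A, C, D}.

3 → fault, frames (3)
0 → fault, frames (3 0)
3 → hit
0 → hit
4 → fault, frames (3 0 4)
0 → hit
4 → hit
3 → hit
4 → hit
0 → hit
3 → hit
8 → fault, frames (3 0 4 8)
4 → hit
3 → hit
4 → hit
8 → hit
4 → hit
2 → fault, evict 8, frames (3 0 4 2)
4 → hit
1 → fault, evict 2, frames (3 0 4 1)
4 → hit
3 → hit

{0, 1, 3, 4}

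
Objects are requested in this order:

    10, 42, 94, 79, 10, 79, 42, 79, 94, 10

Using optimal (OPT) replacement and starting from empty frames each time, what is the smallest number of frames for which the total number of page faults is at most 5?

f=1: 10 faults
f=2: 7 faults
f=3: 5 faults
f=4: 4 faults
Smallest f with faults ≤ 5 is 3.

3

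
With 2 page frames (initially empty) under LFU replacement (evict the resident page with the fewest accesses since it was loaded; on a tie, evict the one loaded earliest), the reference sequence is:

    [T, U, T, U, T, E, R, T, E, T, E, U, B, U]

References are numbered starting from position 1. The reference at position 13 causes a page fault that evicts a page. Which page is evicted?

pos 1: T: miss, frames {T}
pos 2: U: miss, frames {T,U}
pos 3: T: hit
pos 4: U: hit
pos 5: T: hit
pos 6: E: miss, evict U, frames {T,E}
pos 7: R: miss, evict E, frames {T,R}
pos 8: T: hit
pos 9: E: miss, evict R, frames {T,E}
pos 10: T: hit
pos 11: E: hit
pos 12: U: miss, evict E, frames {T,U}
pos 13: B: miss, evict U, frames {T,B}
At position 13, page U is evicted.

U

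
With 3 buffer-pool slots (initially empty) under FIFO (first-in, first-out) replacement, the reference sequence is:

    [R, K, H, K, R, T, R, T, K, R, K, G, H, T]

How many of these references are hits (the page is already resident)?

5

R → miss, frames {R}
K → miss, frames {R,K}
H → miss, frames {R,K,H}
K → hit
R → hit
T → miss, evict R, frames {K,H,T}
R → miss, evict K, frames {H,T,R}
T → hit
K → miss, evict H, frames {T,R,K}
R → hit
K → hit
G → miss, evict T, frames {R,K,G}
H → miss, evict R, frames {K,G,H}
T → miss, evict K, frames {G,H,T}
Hits: 5.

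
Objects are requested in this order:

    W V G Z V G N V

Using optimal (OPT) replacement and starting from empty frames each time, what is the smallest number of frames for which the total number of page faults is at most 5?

3

f=1: 8 faults
f=2: 6 faults
f=3: 5 faults
f=4: 5 faults
f=5: 5 faults
Smallest f with faults ≤ 5 is 3.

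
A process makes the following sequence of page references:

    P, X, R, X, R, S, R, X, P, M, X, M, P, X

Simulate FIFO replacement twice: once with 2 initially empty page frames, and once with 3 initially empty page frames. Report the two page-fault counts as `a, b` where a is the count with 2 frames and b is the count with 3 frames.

2 frames: F F F . . F . F F F F . F . → 9 faults.
3 frames: F F F . . F . . F F F . . . → 7 faults.
7 < 9: adding a frame reduced faults, as is typical.

9, 7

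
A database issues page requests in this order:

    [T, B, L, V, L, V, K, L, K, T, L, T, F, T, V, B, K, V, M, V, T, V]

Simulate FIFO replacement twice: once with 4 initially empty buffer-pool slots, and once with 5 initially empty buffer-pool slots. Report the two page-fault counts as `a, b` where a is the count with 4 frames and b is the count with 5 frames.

11, 10

4 frames: F F F F . . F . . F . . F . . F . F F . F . → 11 faults.
5 frames: F F F F . . F . . . . . F F . F . . F F . . → 10 faults.
10 < 11: adding a frame reduced faults, as is typical.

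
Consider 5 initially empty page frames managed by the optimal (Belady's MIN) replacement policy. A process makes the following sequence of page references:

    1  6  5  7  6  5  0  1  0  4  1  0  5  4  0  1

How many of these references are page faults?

1 -> fault, frames (1)
6 -> fault, frames (1 6)
5 -> fault, frames (1 6 5)
7 -> fault, frames (1 6 5 7)
6 -> hit
5 -> hit
0 -> fault, frames (1 6 5 7 0)
1 -> hit
0 -> hit
4 -> fault, evict 7, frames (1 6 5 0 4)
1 -> hit
0 -> hit
5 -> hit
4 -> hit
0 -> hit
1 -> hit
Page faults: 6.

6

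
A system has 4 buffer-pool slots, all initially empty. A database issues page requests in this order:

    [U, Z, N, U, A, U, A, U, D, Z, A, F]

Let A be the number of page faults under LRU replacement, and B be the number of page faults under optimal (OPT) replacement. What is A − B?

1

Under LRU: F F F . F . . . F F . F → 7 faults.
Under OPT: F F F . F . . . F . . F → 6 faults.
A − B = 7 − 6 = 1.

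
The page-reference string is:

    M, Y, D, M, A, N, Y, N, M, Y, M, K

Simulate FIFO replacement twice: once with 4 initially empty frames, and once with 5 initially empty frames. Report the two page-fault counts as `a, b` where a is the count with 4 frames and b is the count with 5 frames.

4 frames: F F F . F F . . F F . F → 8 faults.
5 frames: F F F . F F . . . . . F → 6 faults.
6 < 8: adding a frame reduced faults, as is typical.

8, 6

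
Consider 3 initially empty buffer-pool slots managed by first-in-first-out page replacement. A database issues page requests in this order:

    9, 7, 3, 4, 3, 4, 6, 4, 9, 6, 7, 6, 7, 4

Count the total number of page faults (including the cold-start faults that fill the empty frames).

9 → miss, frames (9)
7 → miss, frames (9 7)
3 → miss, frames (9 7 3)
4 → miss, evict 9, frames (7 3 4)
3 → hit
4 → hit
6 → miss, evict 7, frames (3 4 6)
4 → hit
9 → miss, evict 3, frames (4 6 9)
6 → hit
7 → miss, evict 4, frames (6 9 7)
6 → hit
7 → hit
4 → miss, evict 6, frames (9 7 4)
Page faults: 8.

8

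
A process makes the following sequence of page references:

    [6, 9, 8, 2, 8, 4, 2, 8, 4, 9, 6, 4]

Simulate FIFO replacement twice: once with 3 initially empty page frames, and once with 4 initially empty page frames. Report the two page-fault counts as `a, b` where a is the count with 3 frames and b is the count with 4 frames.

7, 6

3 frames: F F F F . F . . . F F . → 7 faults.
4 frames: F F F F . F . . . . F . → 6 faults.
6 < 7: adding a frame reduced faults, as is typical.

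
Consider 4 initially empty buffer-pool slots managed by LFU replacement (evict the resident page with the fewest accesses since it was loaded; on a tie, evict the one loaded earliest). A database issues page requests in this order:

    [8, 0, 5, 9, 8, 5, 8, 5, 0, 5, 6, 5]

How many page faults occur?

5

8: miss, frames (8)
0: miss, frames (8 0)
5: miss, frames (8 0 5)
9: miss, frames (8 0 5 9)
8: hit
5: hit
8: hit
5: hit
0: hit
5: hit
6: miss, evict 9, frames (8 0 5 6)
5: hit
Page faults: 5.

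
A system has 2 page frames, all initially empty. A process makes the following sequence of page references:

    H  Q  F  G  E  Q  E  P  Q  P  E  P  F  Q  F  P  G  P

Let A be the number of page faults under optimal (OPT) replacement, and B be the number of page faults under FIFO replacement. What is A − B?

Under OPT: F F F F F . . F . . F . F F . F F . → 11 faults.
Under FIFO: F F F F F F . F . . F . F F . F F . → 12 faults.
A − B = 11 − 12 = -1.

-1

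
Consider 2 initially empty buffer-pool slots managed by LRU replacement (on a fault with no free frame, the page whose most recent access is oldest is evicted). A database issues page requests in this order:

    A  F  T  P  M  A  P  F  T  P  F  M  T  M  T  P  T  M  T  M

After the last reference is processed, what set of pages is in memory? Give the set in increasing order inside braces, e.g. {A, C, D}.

{M, T}

A -> fault, frames (A)
F -> fault, frames (A F)
T -> fault, evict A, frames (F T)
P -> fault, evict F, frames (T P)
M -> fault, evict T, frames (P M)
A -> fault, evict P, frames (M A)
P -> fault, evict M, frames (A P)
F -> fault, evict A, frames (P F)
T -> fault, evict P, frames (F T)
P -> fault, evict F, frames (T P)
F -> fault, evict T, frames (P F)
M -> fault, evict P, frames (F M)
T -> fault, evict F, frames (M T)
M -> hit
T -> hit
P -> fault, evict M, frames (T P)
T -> hit
M -> fault, evict P, frames (T M)
T -> hit
M -> hit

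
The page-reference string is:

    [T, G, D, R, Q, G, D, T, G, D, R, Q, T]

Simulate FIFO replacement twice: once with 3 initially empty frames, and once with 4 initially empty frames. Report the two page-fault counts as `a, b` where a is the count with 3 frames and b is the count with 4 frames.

3 frames: F F F F F F F F . . F F . → 10 faults.
4 frames: F F F F F . . F F F F F F → 11 faults.
11 > 10: adding a frame increased faults — Belady's anomaly.

10, 11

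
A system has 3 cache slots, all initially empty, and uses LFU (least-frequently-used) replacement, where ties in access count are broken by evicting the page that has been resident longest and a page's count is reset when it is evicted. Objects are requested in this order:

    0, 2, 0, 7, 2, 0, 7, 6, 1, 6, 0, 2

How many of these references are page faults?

7

0: miss, frames [0]
2: miss, frames [0, 2]
0: hit
7: miss, frames [0, 2, 7]
2: hit
0: hit
7: hit
6: miss, evict 2, frames [0, 7, 6]
1: miss, evict 6, frames [0, 7, 1]
6: miss, evict 1, frames [0, 7, 6]
0: hit
2: miss, evict 6, frames [0, 7, 2]
Page faults: 7.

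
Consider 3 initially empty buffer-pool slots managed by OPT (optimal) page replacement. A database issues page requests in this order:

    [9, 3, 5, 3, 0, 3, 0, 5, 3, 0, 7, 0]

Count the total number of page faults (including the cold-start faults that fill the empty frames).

5

9 -> fault, frames [9]
3 -> fault, frames [9, 3]
5 -> fault, frames [9, 3, 5]
3 -> hit
0 -> fault, evict 9, frames [3, 5, 0]
3 -> hit
0 -> hit
5 -> hit
3 -> hit
0 -> hit
7 -> fault, evict 5, frames [3, 0, 7]
0 -> hit
Page faults: 5.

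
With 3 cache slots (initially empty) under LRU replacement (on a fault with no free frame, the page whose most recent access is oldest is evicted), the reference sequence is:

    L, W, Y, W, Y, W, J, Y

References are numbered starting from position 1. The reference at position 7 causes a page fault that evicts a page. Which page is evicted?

pos 1: L: fault, frames {L}
pos 2: W: fault, frames {L,W}
pos 3: Y: fault, frames {L,W,Y}
pos 4: W: hit
pos 5: Y: hit
pos 6: W: hit
pos 7: J: fault, evict L, frames {Y,W,J}
At position 7, page L is evicted.

L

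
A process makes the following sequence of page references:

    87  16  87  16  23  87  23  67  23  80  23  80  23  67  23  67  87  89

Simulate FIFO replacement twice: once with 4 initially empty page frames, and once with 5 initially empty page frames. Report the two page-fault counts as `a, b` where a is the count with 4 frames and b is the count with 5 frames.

4 frames: F F . . F . . F . F . . . . . . F F → 7 faults.
5 frames: F F . . F . . F . F . . . . . . . F → 6 faults.
6 < 7: adding a frame reduced faults, as is typical.

7, 6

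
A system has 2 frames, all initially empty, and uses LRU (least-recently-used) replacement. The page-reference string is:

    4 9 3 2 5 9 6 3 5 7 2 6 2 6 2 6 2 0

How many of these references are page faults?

13

4 → miss, frames [4]
9 → miss, frames [4, 9]
3 → miss, evict 4, frames [9, 3]
2 → miss, evict 9, frames [3, 2]
5 → miss, evict 3, frames [2, 5]
9 → miss, evict 2, frames [5, 9]
6 → miss, evict 5, frames [9, 6]
3 → miss, evict 9, frames [6, 3]
5 → miss, evict 6, frames [3, 5]
7 → miss, evict 3, frames [5, 7]
2 → miss, evict 5, frames [7, 2]
6 → miss, evict 7, frames [2, 6]
2 → hit
6 → hit
2 → hit
6 → hit
2 → hit
0 → miss, evict 6, frames [2, 0]
Page faults: 13.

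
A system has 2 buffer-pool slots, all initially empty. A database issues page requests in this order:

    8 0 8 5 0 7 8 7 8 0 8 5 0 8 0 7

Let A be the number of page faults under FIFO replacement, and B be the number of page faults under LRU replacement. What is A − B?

-1

Under FIFO: F F . F . F F . . F . F . F F F → 10 faults.
Under LRU: F F . F F F F . . F . F F F . F → 11 faults.
A − B = 10 − 11 = -1.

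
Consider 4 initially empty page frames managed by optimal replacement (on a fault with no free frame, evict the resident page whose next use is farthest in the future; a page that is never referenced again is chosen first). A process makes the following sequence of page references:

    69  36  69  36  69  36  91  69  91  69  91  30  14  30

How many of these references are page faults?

69 → miss, frames [69]
36 → miss, frames [69, 36]
69 → hit
36 → hit
69 → hit
36 → hit
91 → miss, frames [69, 36, 91]
69 → hit
91 → hit
69 → hit
91 → hit
30 → miss, frames [69, 36, 91, 30]
14 → miss, evict 91, frames [69, 36, 30, 14]
30 → hit
Page faults: 5.

5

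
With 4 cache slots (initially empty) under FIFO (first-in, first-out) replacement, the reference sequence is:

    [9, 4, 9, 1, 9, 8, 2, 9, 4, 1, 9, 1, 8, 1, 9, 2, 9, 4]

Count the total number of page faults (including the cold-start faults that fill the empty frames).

9: fault, frames {9}
4: fault, frames {9,4}
9: hit
1: fault, frames {9,4,1}
9: hit
8: fault, frames {9,4,1,8}
2: fault, evict 9, frames {4,1,8,2}
9: fault, evict 4, frames {1,8,2,9}
4: fault, evict 1, frames {8,2,9,4}
1: fault, evict 8, frames {2,9,4,1}
9: hit
1: hit
8: fault, evict 2, frames {9,4,1,8}
1: hit
9: hit
2: fault, evict 9, frames {4,1,8,2}
9: fault, evict 4, frames {1,8,2,9}
4: fault, evict 1, frames {8,2,9,4}
Page faults: 12.

12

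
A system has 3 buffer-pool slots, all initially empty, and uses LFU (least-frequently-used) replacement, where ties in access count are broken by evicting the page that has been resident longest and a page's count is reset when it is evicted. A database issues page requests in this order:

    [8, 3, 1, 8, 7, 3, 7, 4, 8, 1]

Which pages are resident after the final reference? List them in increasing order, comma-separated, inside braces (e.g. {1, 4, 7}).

8: fault, frames (8)
3: fault, frames (8 3)
1: fault, frames (8 3 1)
8: hit
7: fault, evict 3, frames (8 1 7)
3: fault, evict 1, frames (8 7 3)
7: hit
4: fault, evict 3, frames (8 7 4)
8: hit
1: fault, evict 4, frames (8 7 1)

{1, 7, 8}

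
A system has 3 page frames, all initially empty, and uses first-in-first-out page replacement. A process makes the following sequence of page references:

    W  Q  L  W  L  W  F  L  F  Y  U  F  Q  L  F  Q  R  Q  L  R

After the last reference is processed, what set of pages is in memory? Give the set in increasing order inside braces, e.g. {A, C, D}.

W → fault, frames (W)
Q → fault, frames (W Q)
L → fault, frames (W Q L)
W → hit
L → hit
W → hit
F → fault, evict W, frames (Q L F)
L → hit
F → hit
Y → fault, evict Q, frames (L F Y)
U → fault, evict L, frames (F Y U)
F → hit
Q → fault, evict F, frames (Y U Q)
L → fault, evict Y, frames (U Q L)
F → fault, evict U, frames (Q L F)
Q → hit
R → fault, evict Q, frames (L F R)
Q → fault, evict L, frames (F R Q)
L → fault, evict F, frames (R Q L)
R → hit

{L, Q, R}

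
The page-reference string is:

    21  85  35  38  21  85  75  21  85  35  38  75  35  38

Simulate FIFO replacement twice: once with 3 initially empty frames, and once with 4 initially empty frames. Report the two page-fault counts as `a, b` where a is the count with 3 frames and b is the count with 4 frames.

9, 10

3 frames: F F F F F F F . . F F . . . → 9 faults.
4 frames: F F F F . . F F F F F F . . → 10 faults.
10 > 9: adding a frame increased faults — Belady's anomaly.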